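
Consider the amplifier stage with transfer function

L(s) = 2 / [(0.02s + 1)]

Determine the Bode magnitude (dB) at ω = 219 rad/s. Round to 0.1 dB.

At ω = 219 rad/s:
pole (1 + j219·0.02) = 1 + j4.38 → |·| ≈ 4.4927, ∠ ≈ 77.14°
|L| = 2 · 1 / (4.4927) ≈ 0.44517
Gain = 20 log₁₀(0.44517) ≈ -7.03 dB

-7.0 dB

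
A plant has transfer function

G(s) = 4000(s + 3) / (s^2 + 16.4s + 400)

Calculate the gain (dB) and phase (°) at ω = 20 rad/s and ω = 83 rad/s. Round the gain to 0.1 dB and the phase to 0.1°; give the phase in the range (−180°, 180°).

At s = jω = j20:
zero (s+3): 3 + j20 → |·| = √(3²+20²) = √409 ≈ 20.224, ∠ = arctan(20/3) ≈ 81.47°
quadratic: (j20)² + 16.4·j20 + 400 = 0 + j328 → |·| ≈ 328, ∠ ≈ 90.00°
|G| = 4000 · 20.224 / 328 ≈ 246.63
Gain = 20 log₁₀(246.63) ≈ 47.84 dB
∠G = 81.47° − 90.00° = -8.53°

At s = jω = j83:
zero (s+3): 3 + j83 → |·| = √(3²+83²) = √6898 ≈ 83.054, ∠ = arctan(83/3) ≈ 87.93°
quadratic: (j83)² + 16.4·j83 + 400 = -6489 + j1361.2 → |·| ≈ 6630.2, ∠ ≈ 168.15°
|G| = 4000 · 83.054 / 6630.2 ≈ 50.106
Gain = 20 log₁₀(50.106) ≈ 34.00 dB
∠G = 87.93° − 168.15° = -80.22°

ω = 20: 47.8 dB, -8.5°; ω = 83: 34.0 dB, -80.2°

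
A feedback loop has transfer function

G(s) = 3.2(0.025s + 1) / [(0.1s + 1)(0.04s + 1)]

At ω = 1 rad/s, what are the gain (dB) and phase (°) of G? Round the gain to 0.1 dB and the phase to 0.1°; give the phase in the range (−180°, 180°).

10.1 dB, -6.6°

At ω = 1 rad/s:
zero (1 + j1·0.025) = 1 + j0.025 → |·| ≈ 1.0003, ∠ ≈ 1.43°
pole (1 + j1·0.1) = 1 + j0.1 → |·| ≈ 1.005, ∠ ≈ 5.71°
pole (1 + j1·0.04) = 1 + j0.04 → |·| ≈ 1.0008, ∠ ≈ 2.29°
|G| = 3.2 · 1.0003 / (1.005 · 1.0008) ≈ 3.1825
Gain = 20 log₁₀(3.1825) ≈ 10.06 dB
∠G = (1.43°) − (5.71° + 2.29°) = -6.57°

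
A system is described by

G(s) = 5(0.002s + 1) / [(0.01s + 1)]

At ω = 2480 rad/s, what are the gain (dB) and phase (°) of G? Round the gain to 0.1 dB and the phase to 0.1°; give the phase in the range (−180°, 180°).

At ω = 2480 rad/s:
zero (1 + j2480·0.002) = 1 + j4.96 → |·| ≈ 5.0598, ∠ ≈ 78.60°
pole (1 + j2480·0.01) = 1 + j24.8 → |·| ≈ 24.82, ∠ ≈ 87.69°
|G| = 5 · 5.0598 / (24.82) ≈ 1.0193
Gain = 20 log₁₀(1.0193) ≈ 0.17 dB
∠G = (78.60°) − (87.69°) = -9.09°

0.2 dB, -9.1°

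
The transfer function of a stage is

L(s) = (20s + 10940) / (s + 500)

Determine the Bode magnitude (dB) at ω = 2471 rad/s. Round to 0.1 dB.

Substitute s = j2471:
Numerator: 20(j2471) + 10940 = 10940 + j49420
Denominator: (j2471) + 500 = 500 + j2471
|N| = √(10940² + 49420²) ≈ 50616, ∠N ≈ 77.52°
|D| = √(500² + 2471²) ≈ 2521.1, ∠D ≈ 78.56°
|L| = 50616 / 2521.1 ≈ 20.077
Gain = 20 log₁₀(20.077) ≈ 26.05 dB

26.1 dB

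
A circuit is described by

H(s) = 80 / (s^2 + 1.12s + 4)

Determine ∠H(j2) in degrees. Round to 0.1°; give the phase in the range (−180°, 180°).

At s = jω = j2:
quadratic: (j2)² + 1.12·j2 + 4 = 0 + j2.24 → |·| ≈ 2.24, ∠ ≈ 90.00°
∠H = 0.00° − 90.00° = -90.00°

-90.0°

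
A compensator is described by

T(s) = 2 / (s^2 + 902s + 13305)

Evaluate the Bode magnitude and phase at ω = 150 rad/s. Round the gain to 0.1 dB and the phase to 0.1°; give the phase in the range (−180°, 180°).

Substitute s = j150:
Numerator: 2 = 2 + j0
Denominator: (j150)^2 + 902(j150) + 13305 = -9195 + j135300
|N| = √(2² + 0²) ≈ 2, ∠N ≈ 0.00°
|D| = √(9195² + 135300²) ≈ 1.3561e+05, ∠D ≈ 93.89°
|T| = 2 / 1.3561e+05 ≈ 1.4748e-05
Gain = 20 log₁₀(1.4748e-05) ≈ -96.63 dB
∠T = 0.00° − 93.89° = -93.89°

-96.6 dB, -93.9°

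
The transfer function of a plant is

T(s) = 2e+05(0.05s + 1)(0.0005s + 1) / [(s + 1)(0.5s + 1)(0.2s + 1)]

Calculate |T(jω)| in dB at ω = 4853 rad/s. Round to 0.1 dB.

-39.1 dB

At ω = 4853 rad/s:
zero (1 + j4853·0.05) = 1 + j242.65 → |·| ≈ 242.65, ∠ ≈ 89.76°
zero (1 + j4853·0.0005) = 1 + j2.4265 → |·| ≈ 2.6245, ∠ ≈ 67.60°
pole (1 + j4853·1) = 1 + j4853 → |·| ≈ 4853, ∠ ≈ 89.99°
pole (1 + j4853·0.5) = 1 + j2426.5 → |·| ≈ 2426.5, ∠ ≈ 89.98°
pole (1 + j4853·0.2) = 1 + j970.6 → |·| ≈ 970.6, ∠ ≈ 89.94°
|T| = 2e+05 · 242.65 · 2.6245 / (4853 · 2426.5 · 970.6) ≈ 0.011144
Gain = 20 log₁₀(0.011144) ≈ -39.06 dB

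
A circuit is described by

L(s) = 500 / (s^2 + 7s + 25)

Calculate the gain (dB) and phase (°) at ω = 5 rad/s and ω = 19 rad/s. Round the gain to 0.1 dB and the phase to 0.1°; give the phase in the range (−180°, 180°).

ω = 5: 23.1 dB, -90.0°; ω = 19: 2.8 dB, -158.4°

At s = jω = j5:
quadratic: (j5)² + 7·j5 + 25 = 0 + j35 → |·| ≈ 35, ∠ ≈ 90.00°
|L| = 500 / 35 ≈ 14.286
Gain = 20 log₁₀(14.286) ≈ 23.10 dB
∠L = 0.00° − 90.00° = -90.00°

At s = jω = j19:
quadratic: (j19)² + 7·j19 + 25 = -336 + j133 → |·| ≈ 361.37, ∠ ≈ 158.40°
|L| = 500 / 361.37 ≈ 1.3836
Gain = 20 log₁₀(1.3836) ≈ 2.82 dB
∠L = 0.00° − 158.40° = -158.40°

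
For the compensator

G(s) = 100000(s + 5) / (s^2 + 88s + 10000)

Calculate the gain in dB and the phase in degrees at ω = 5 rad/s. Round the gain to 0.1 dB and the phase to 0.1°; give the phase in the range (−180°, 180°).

37.0 dB, 42.5°

At s = jω = j5:
zero (s+5): 5 + j5 → |·| = √(5²+5²) = √50 ≈ 7.0711, ∠ = arctan(5/5) ≈ 45.00°
quadratic: (j5)² + 88·j5 + 10000 = 9975 + j440 → |·| ≈ 9984.7, ∠ ≈ 2.53°
|G| = 100000 · 7.0711 / 9984.7 ≈ 70.819
Gain = 20 log₁₀(70.819) ≈ 37.00 dB
∠G = 45.00° − 2.53° = 42.47°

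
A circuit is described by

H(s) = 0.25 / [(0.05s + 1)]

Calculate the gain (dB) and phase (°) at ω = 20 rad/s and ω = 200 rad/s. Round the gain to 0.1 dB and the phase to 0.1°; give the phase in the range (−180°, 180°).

ω = 20: -15.1 dB, -45.0°; ω = 200: -32.1 dB, -84.3°

At ω = 20 rad/s:
pole (1 + j20·0.05) = 1 + j1 → |·| ≈ 1.4142, ∠ ≈ 45.00°
|H| = 0.25 · 1 / (1.4142) ≈ 0.17678
Gain = 20 log₁₀(0.17678) ≈ -15.05 dB
∠H = (0°) − (45.00°) = -45.00°

At ω = 200 rad/s:
pole (1 + j200·0.05) = 1 + j10 → |·| ≈ 10.05, ∠ ≈ 84.29°
|H| = 0.25 · 1 / (10.05) ≈ 0.024876
Gain = 20 log₁₀(0.024876) ≈ -32.08 dB
∠H = (0°) − (84.29°) = -84.29°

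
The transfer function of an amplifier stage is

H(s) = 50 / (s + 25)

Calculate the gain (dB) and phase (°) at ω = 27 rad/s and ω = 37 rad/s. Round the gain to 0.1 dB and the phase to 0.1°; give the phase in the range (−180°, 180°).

ω = 27: 2.7 dB, -47.2°; ω = 37: 1.0 dB, -56.0°

At s = jω = j27:
pole (s+25): 25 + j27 → |·| = √(25²+27²) = √1354 ≈ 36.797, ∠ = arctan(27/25) ≈ 47.20°
|H| = 50 / 36.797 ≈ 1.3588
Gain = 20 log₁₀(1.3588) ≈ 2.66 dB
∠H = 0.00° − 47.20° = -47.20°

At s = jω = j37:
pole (s+25): 25 + j37 → |·| = √(25²+37²) = √1994 ≈ 44.654, ∠ = arctan(37/25) ≈ 55.95°
|H| = 50 / 44.654 ≈ 1.1197
Gain = 20 log₁₀(1.1197) ≈ 0.98 dB
∠H = 0.00° − 55.95° = -55.95°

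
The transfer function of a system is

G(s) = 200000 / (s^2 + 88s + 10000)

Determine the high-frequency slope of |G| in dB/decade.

Each pole contributes −20 dB/decade at high frequency; each zero contributes +20 dB/decade.
Net: 0 zero(s) − 2 pole(s) → -40 dB/decade.

-40 dB/decade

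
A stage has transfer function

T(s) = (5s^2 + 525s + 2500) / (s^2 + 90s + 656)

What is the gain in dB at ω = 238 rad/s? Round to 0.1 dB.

Substitute s = j238:
Numerator: 5(j238)^2 + 525(j238) + 2500 = -280720 + j124950
Denominator: (j238)^2 + 90(j238) + 656 = -55988 + j21420
|N| = √(280720² + 124950²) ≈ 3.0727e+05, ∠N ≈ 156.01°
|D| = √(55988² + 21420²) ≈ 59946, ∠D ≈ 159.06°
|T| = 3.0727e+05 / 59946 ≈ 5.1258
Gain = 20 log₁₀(5.1258) ≈ 14.20 dB

14.2 dB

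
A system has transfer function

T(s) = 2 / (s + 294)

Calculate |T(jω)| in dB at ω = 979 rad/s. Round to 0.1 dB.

-54.2 dB

At s = jω = j979:
pole (s+294): 294 + j979 → |·| = √(294²+979²) = √1044877 ≈ 1022.2, ∠ = arctan(979/294) ≈ 73.28°
|T| = 2 / 1022.2 ≈ 0.0019566
Gain = 20 log₁₀(0.0019566) ≈ -54.17 dB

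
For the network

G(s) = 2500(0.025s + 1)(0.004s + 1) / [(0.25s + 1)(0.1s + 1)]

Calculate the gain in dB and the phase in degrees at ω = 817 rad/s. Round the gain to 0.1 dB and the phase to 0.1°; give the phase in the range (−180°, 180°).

20.4 dB, -18.8°

At ω = 817 rad/s:
zero (1 + j817·0.025) = 1 + j20.425 → |·| ≈ 20.449, ∠ ≈ 87.20°
zero (1 + j817·0.004) = 1 + j3.268 → |·| ≈ 3.4176, ∠ ≈ 72.99°
pole (1 + j817·0.25) = 1 + j204.25 → |·| ≈ 204.25, ∠ ≈ 89.72°
pole (1 + j817·0.1) = 1 + j81.7 → |·| ≈ 81.706, ∠ ≈ 89.30°
|G| = 2500 · 20.449 · 3.4176 / (204.25 · 81.706) ≈ 10.469
Gain = 20 log₁₀(10.469) ≈ 20.40 dB
∠G = (87.20° + 72.99°) − (89.72° + 89.30°) = -18.83°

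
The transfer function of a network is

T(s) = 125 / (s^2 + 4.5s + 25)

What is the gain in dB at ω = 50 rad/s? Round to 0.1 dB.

-26.0 dB

At s = jω = j50:
quadratic: (j50)² + 4.5·j50 + 25 = -2475 + j225 → |·| ≈ 2485.2, ∠ ≈ 174.81°
|T| = 125 / 2485.2 ≈ 0.050298
Gain = 20 log₁₀(0.050298) ≈ -25.97 dB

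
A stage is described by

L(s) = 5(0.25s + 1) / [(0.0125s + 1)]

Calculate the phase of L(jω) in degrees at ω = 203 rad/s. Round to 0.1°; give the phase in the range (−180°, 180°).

20.4°

At ω = 203 rad/s:
zero (1 + j203·0.25) = 1 + j50.75 → |·| ≈ 50.76, ∠ ≈ 88.87°
pole (1 + j203·0.0125) = 1 + j2.5375 → |·| ≈ 2.7274, ∠ ≈ 68.49°
∠L = (88.87°) − (68.49°) = 20.38°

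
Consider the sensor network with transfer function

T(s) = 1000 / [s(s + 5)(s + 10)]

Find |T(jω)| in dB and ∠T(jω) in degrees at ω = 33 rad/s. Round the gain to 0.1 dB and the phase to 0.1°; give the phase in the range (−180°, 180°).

-31.6 dB, 115.5°

At s = jω = j33:
pole (s+5): 5 + j33 → |·| = √(5²+33²) = √1114 ≈ 33.377, ∠ = arctan(33/5) ≈ 81.38°
pole (s+10): 10 + j33 → |·| = √(10²+33²) = √1189 ≈ 34.482, ∠ = arctan(33/10) ≈ 73.14°
pole at origin: |s| = 33, ∠ = 90.00° (in denominator)
|T| = 1000 / 37980 ≈ 0.02633
Gain = 20 log₁₀(0.02633) ≈ -31.59 dB
∠T = 0.00° − 244.52° = -244.52° ≡ 115.48° (principal value)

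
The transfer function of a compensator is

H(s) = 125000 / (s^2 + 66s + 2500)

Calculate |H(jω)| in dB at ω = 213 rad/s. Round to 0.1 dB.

At s = jω = j213:
quadratic: (j213)² + 66·j213 + 2500 = -42869 + j14058 → |·| ≈ 45115, ∠ ≈ 161.84°
|H| = 125000 / 45115 ≈ 2.7707
Gain = 20 log₁₀(2.7707) ≈ 8.85 dB

8.9 dB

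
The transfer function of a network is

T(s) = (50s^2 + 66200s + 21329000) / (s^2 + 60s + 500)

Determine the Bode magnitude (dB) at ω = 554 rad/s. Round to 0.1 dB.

Substitute s = j554:
Numerator: 50(j554)^2 + 66200(j554) + 21329000 = 5983200 + j36674800
Denominator: (j554)^2 + 60(j554) + 500 = -306416 + j33240
|N| = √(5983200² + 36674800²) ≈ 3.716e+07, ∠N ≈ 80.73°
|D| = √(306416² + 33240²) ≈ 3.0821e+05, ∠D ≈ 173.81°
|T| = 3.716e+07 / 3.0821e+05 ≈ 120.57
Gain = 20 log₁₀(120.57) ≈ 41.62 dB

41.6 dB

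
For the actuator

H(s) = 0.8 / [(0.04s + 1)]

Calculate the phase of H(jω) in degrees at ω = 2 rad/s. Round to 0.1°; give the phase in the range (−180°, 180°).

At ω = 2 rad/s:
pole (1 + j2·0.04) = 1 + j0.08 → |·| ≈ 1.0032, ∠ ≈ 4.57°
∠H = (0°) − (4.57°) = -4.57°

-4.6°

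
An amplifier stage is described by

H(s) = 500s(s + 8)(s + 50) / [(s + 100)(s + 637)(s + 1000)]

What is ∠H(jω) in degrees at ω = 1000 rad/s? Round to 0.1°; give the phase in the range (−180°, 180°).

79.9°

At s = jω = j1000:
zero (s+8): 8 + j1000 → |·| = √(8²+1000²) = √1000064 ≈ 1000, ∠ = arctan(1000/8) ≈ 89.54°
zero (s+50): 50 + j1000 → |·| = √(50²+1000²) = √1002500 ≈ 1001.2, ∠ = arctan(1000/50) ≈ 87.14°
zero at origin: s = j1000 → |·| = 1000, ∠ = 90.00°
pole (s+100): 100 + j1000 → |·| = √(100²+1000²) = √1010000 ≈ 1005, ∠ = arctan(1000/100) ≈ 84.29°
pole (s+637): 637 + j1000 → |·| = √(637²+1000²) = √1405769 ≈ 1185.7, ∠ = arctan(1000/637) ≈ 57.50°
pole (s+1000): 1000 + j1000 → |·| = √(1000²+1000²) = √2000000 ≈ 1414.2, ∠ = arctan(1000/1000) ≈ 45.00°
∠H = 266.68° − 186.79° = 79.89°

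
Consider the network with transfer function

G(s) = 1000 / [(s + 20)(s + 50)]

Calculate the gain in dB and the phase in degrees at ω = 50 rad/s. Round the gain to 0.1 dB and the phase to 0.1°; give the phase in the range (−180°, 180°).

-11.6 dB, -113.2°

At s = jω = j50:
pole (s+20): 20 + j50 → |·| = √(20²+50²) = √2900 ≈ 53.852, ∠ = arctan(50/20) ≈ 68.20°
pole (s+50): 50 + j50 → |·| = √(50²+50²) = √5000 ≈ 70.711, ∠ = arctan(50/50) ≈ 45.00°
|G| = 1000 / 3807.9 ≈ 0.26261
Gain = 20 log₁₀(0.26261) ≈ -11.61 dB
∠G = 0.00° − 113.20° = -113.20°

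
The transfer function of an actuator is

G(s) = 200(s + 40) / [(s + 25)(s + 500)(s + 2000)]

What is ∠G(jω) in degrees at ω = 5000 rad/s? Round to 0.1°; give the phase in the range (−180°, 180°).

-152.7°

At s = jω = j5000:
zero (s+40): 40 + j5000 → |·| = √(40²+5000²) = √25001600 ≈ 5000.2, ∠ = arctan(5000/40) ≈ 89.54°
pole (s+25): 25 + j5000 → |·| = √(25²+5000²) = √25000625 ≈ 5000.1, ∠ = arctan(5000/25) ≈ 89.71°
pole (s+500): 500 + j5000 → |·| = √(500²+5000²) = √25250000 ≈ 5024.9, ∠ = arctan(5000/500) ≈ 84.29°
pole (s+2000): 2000 + j5000 → |·| = √(2000²+5000²) = √29000000 ≈ 5385.2, ∠ = arctan(5000/2000) ≈ 68.20°
∠G = 89.54° − 242.20° = -152.66°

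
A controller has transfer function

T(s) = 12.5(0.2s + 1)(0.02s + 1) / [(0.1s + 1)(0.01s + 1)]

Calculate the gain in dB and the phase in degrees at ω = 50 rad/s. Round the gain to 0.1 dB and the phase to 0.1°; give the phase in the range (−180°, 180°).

29.9 dB, 24.0°

At ω = 50 rad/s:
zero (1 + j50·0.2) = 1 + j10 → |·| ≈ 10.05, ∠ ≈ 84.29°
zero (1 + j50·0.02) = 1 + j1 → |·| ≈ 1.4142, ∠ ≈ 45.00°
pole (1 + j50·0.1) = 1 + j5 → |·| ≈ 5.099, ∠ ≈ 78.69°
pole (1 + j50·0.01) = 1 + j0.5 → |·| ≈ 1.118, ∠ ≈ 26.57°
|T| = 12.5 · 10.05 · 1.4142 / (5.099 · 1.118) ≈ 31.164
Gain = 20 log₁₀(31.164) ≈ 29.87 dB
∠T = (84.29° + 45.00°) − (78.69° + 26.57°) = 24.03°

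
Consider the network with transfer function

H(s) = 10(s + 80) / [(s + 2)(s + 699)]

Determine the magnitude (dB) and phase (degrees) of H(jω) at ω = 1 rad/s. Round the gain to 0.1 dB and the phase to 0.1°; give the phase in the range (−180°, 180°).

At s = jω = j1:
zero (s+80): 80 + j1 → |·| = √(80²+1²) = √6401 ≈ 80.006, ∠ = arctan(1/80) ≈ 0.72°
pole (s+2): 2 + j1 → |·| = √(2²+1²) = √5 ≈ 2.2361, ∠ = arctan(1/2) ≈ 26.57°
pole (s+699): 699 + j1 → |·| = √(699²+1²) = √488602 ≈ 699, ∠ = arctan(1/699) ≈ 0.08°
|H| = 10 · 80.006 / 1563 ≈ 0.51187
Gain = 20 log₁₀(0.51187) ≈ -5.82 dB
∠H = 0.72° − 26.65° = -25.93°

-5.8 dB, -25.9°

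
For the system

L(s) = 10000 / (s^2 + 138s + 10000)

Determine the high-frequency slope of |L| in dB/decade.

-40 dB/decade

Each pole contributes −20 dB/decade at high frequency; each zero contributes +20 dB/decade.
Net: 0 zero(s) − 2 pole(s) → -40 dB/decade.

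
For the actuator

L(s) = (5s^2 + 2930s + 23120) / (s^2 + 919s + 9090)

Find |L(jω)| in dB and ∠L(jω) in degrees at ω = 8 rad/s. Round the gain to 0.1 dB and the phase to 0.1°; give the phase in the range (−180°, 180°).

9.0 dB, 6.6°

Substitute s = j8:
Numerator: 5(j8)^2 + 2930(j8) + 23120 = 22800 + j23440
Denominator: (j8)^2 + 919(j8) + 9090 = 9026 + j7352
|N| = √(22800² + 23440²) ≈ 32700, ∠N ≈ 45.79°
|D| = √(9026² + 7352²) ≈ 11641, ∠D ≈ 39.16°
|L| = 32700 / 11641 ≈ 2.809
Gain = 20 log₁₀(2.809) ≈ 8.97 dB
∠L = 45.79° − 39.16° = 6.63°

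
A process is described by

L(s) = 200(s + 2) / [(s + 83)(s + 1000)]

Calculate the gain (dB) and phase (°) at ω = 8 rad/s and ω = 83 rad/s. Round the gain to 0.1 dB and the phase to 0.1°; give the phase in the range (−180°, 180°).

At s = jω = j8:
zero (s+2): 2 + j8 → |·| = √(2²+8²) = √68 ≈ 8.2462, ∠ = arctan(8/2) ≈ 75.96°
pole (s+83): 83 + j8 → |·| = √(83²+8²) = √6953 ≈ 83.385, ∠ = arctan(8/83) ≈ 5.51°
pole (s+1000): 1000 + j8 → |·| = √(1000²+8²) = √1000064 ≈ 1000, ∠ = arctan(8/1000) ≈ 0.46°
|L| = 200 · 8.2462 / 83385 ≈ 0.019779
Gain = 20 log₁₀(0.019779) ≈ -34.08 dB
∠L = 75.96° − 5.97° = 69.99°

At s = jω = j83:
zero (s+2): 2 + j83 → |·| = √(2²+83²) = √6893 ≈ 83.024, ∠ = arctan(83/2) ≈ 88.62°
pole (s+83): 83 + j83 → |·| = √(83²+83²) = √13778 ≈ 117.38, ∠ = arctan(83/83) ≈ 45.00°
pole (s+1000): 1000 + j83 → |·| = √(1000²+83²) = √1006889 ≈ 1003.4, ∠ = arctan(83/1000) ≈ 4.74°
|L| = 200 · 83.024 / 1.1778e+05 ≈ 0.14098
Gain = 20 log₁₀(0.14098) ≈ -17.02 dB
∠L = 88.62° − 49.74° = 38.88°

ω = 8: -34.1 dB, 70.0°; ω = 83: -17.0 dB, 38.9°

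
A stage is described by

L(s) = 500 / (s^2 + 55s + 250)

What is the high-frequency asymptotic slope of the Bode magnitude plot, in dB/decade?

-40 dB/decade

Each pole contributes −20 dB/decade at high frequency; each zero contributes +20 dB/decade.
Net: 0 zero(s) − 2 pole(s) → -40 dB/decade.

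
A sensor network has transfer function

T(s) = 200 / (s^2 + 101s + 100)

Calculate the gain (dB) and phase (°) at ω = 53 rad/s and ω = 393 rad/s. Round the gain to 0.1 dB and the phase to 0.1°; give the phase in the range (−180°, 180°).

Substitute s = j53:
Numerator: 200 = 200 + j0
Denominator: (j53)^2 + 101(j53) + 100 = -2709 + j5353
|N| = √(200² + 0²) ≈ 200, ∠N ≈ 0.00°
|D| = √(2709² + 5353²) ≈ 5999.4, ∠D ≈ 116.84°
|T| = 200 / 5999.4 ≈ 0.033337
Gain = 20 log₁₀(0.033337) ≈ -29.54 dB
∠T = 0.00° − 116.84° = -116.84°

Substitute s = j393:
Numerator: 200 = 200 + j0
Denominator: (j393)^2 + 101(j393) + 100 = -154349 + j39693
|N| = √(200² + 0²) ≈ 200, ∠N ≈ 0.00°
|D| = √(154349² + 39693²) ≈ 1.5937e+05, ∠D ≈ 165.58°
|T| = 200 / 1.5937e+05 ≈ 0.0012549
Gain = 20 log₁₀(0.0012549) ≈ -58.03 dB
∠T = 0.00° − 165.58° = -165.58°

ω = 53: -29.5 dB, -116.8°; ω = 393: -58.0 dB, -165.6°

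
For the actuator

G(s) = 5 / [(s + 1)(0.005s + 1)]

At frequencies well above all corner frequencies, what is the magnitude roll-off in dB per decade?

Each pole contributes −20 dB/decade at high frequency; each zero contributes +20 dB/decade.
Net: 0 zero(s) − 2 pole(s) → -40 dB/decade.

-40 dB/decade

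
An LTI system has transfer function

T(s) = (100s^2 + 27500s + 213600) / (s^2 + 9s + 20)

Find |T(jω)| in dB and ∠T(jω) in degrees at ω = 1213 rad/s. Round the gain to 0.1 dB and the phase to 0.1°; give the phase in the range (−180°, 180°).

40.2 dB, -12.4°

Substitute s = j1213:
Numerator: 100(j1213)^2 + 27500(j1213) + 213600 = -146923300 + j33357500
Denominator: (j1213)^2 + 9(j1213) + 20 = -1471349 + j10917
|N| = √(146923300² + 33357500²) ≈ 1.5066e+08, ∠N ≈ 167.21°
|D| = √(1471349² + 10917²) ≈ 1.4714e+06, ∠D ≈ 179.57°
|T| = 1.5066e+08 / 1.4714e+06 ≈ 102.39
Gain = 20 log₁₀(102.39) ≈ 40.21 dB
∠T = 167.21° − 179.57° = -12.36°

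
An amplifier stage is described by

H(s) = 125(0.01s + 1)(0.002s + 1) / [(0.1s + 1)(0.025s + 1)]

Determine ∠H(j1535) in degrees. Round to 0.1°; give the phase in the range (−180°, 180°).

At ω = 1535 rad/s:
zero (1 + j1535·0.01) = 1 + j15.35 → |·| ≈ 15.383, ∠ ≈ 86.27°
zero (1 + j1535·0.002) = 1 + j3.07 → |·| ≈ 3.2288, ∠ ≈ 71.96°
pole (1 + j1535·0.1) = 1 + j153.5 → |·| ≈ 153.5, ∠ ≈ 89.63°
pole (1 + j1535·0.025) = 1 + j38.375 → |·| ≈ 38.388, ∠ ≈ 88.51°
∠H = (86.27° + 71.96°) − (89.63° + 88.51°) = -19.91°

-19.9°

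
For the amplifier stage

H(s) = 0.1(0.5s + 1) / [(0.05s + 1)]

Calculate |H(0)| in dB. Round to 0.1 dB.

H(0) = 0.1 · 1 / 1 = 0.1
20 log₁₀(0.1) ≈ -20.00 dB

-20.0 dB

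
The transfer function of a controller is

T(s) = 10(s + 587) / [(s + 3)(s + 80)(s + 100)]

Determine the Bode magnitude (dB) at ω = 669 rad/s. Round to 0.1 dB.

-90.7 dB

At s = jω = j669:
zero (s+587): 587 + j669 → |·| = √(587²+669²) = √792130 ≈ 890.02, ∠ = arctan(669/587) ≈ 48.74°
pole (s+3): 3 + j669 → |·| = √(3²+669²) = √447570 ≈ 669.01, ∠ = arctan(669/3) ≈ 89.74°
pole (s+80): 80 + j669 → |·| = √(80²+669²) = √453961 ≈ 673.77, ∠ = arctan(669/80) ≈ 83.18°
pole (s+100): 100 + j669 → |·| = √(100²+669²) = √457561 ≈ 676.43, ∠ = arctan(669/100) ≈ 81.50°
|T| = 10 · 890.02 / 3.0491e+08 ≈ 2.919e-05
Gain = 20 log₁₀(2.919e-05) ≈ -90.70 dB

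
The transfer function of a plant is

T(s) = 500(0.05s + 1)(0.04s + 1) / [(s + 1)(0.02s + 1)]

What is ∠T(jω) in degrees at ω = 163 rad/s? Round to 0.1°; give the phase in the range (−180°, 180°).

At ω = 163 rad/s:
zero (1 + j163·0.05) = 1 + j8.15 → |·| ≈ 8.2111, ∠ ≈ 83.00°
zero (1 + j163·0.04) = 1 + j6.52 → |·| ≈ 6.5962, ∠ ≈ 81.28°
pole (1 + j163·1) = 1 + j163 → |·| ≈ 163, ∠ ≈ 89.65°
pole (1 + j163·0.02) = 1 + j3.26 → |·| ≈ 3.4099, ∠ ≈ 72.95°
∠T = (83.00° + 81.28°) − (89.65° + 72.95°) = 1.68°

1.7°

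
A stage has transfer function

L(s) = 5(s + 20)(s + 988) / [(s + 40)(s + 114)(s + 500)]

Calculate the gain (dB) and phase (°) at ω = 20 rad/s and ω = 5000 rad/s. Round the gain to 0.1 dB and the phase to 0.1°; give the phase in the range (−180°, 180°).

ω = 20: -25.4 dB, 7.4°; ω = 5000: -59.9 dB, -93.9°

At s = jω = j20:
zero (s+20): 20 + j20 → |·| = √(20²+20²) = √800 ≈ 28.284, ∠ = arctan(20/20) ≈ 45.00°
zero (s+988): 988 + j20 → |·| = √(988²+20²) = √976544 ≈ 988.2, ∠ = arctan(20/988) ≈ 1.16°
pole (s+40): 40 + j20 → |·| = √(40²+20²) = √2000 ≈ 44.721, ∠ = arctan(20/40) ≈ 26.57°
pole (s+114): 114 + j20 → |·| = √(114²+20²) = √13396 ≈ 115.74, ∠ = arctan(20/114) ≈ 9.95°
pole (s+500): 500 + j20 → |·| = √(500²+20²) = √250400 ≈ 500.4, ∠ = arctan(20/500) ≈ 2.29°
|L| = 5 · 27950 / 2.5901e+06 ≈ 0.053955
Gain = 20 log₁₀(0.053955) ≈ -25.36 dB
∠L = 46.16° − 38.81° = 7.35°

At s = jω = j5000:
zero (s+20): 20 + j5000 → |·| = √(20²+5000²) = √25000400 ≈ 5000, ∠ = arctan(5000/20) ≈ 89.77°
zero (s+988): 988 + j5000 → |·| = √(988²+5000²) = √25976144 ≈ 5096.7, ∠ = arctan(5000/988) ≈ 78.82°
pole (s+40): 40 + j5000 → |·| = √(40²+5000²) = √25001600 ≈ 5000.2, ∠ = arctan(5000/40) ≈ 89.54°
pole (s+114): 114 + j5000 → |·| = √(114²+5000²) = √25012996 ≈ 5001.3, ∠ = arctan(5000/114) ≈ 88.69°
pole (s+500): 500 + j5000 → |·| = √(500²+5000²) = √25250000 ≈ 5024.9, ∠ = arctan(5000/500) ≈ 84.29°
|L| = 5 · 2.5484e+07 / 1.2566e+11 ≈ 0.001014
Gain = 20 log₁₀(0.001014) ≈ -59.88 dB
∠L = 168.59° − 262.52° = -93.93°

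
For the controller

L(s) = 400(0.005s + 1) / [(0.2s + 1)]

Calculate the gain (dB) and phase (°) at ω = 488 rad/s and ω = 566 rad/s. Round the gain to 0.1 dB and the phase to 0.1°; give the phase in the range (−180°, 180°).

At ω = 488 rad/s:
zero (1 + j488·0.005) = 1 + j2.44 → |·| ≈ 2.637, ∠ ≈ 67.71°
pole (1 + j488·0.2) = 1 + j97.6 → |·| ≈ 97.605, ∠ ≈ 89.41°
|L| = 400 · 2.637 / (97.605) ≈ 10.807
Gain = 20 log₁₀(10.807) ≈ 20.67 dB
∠L = (67.71°) − (89.41°) = -21.70°

At ω = 566 rad/s:
zero (1 + j566·0.005) = 1 + j2.83 → |·| ≈ 3.0015, ∠ ≈ 70.54°
pole (1 + j566·0.2) = 1 + j113.2 → |·| ≈ 113.2, ∠ ≈ 89.49°
|L| = 400 · 3.0015 / (113.2) ≈ 10.606
Gain = 20 log₁₀(10.606) ≈ 20.51 dB
∠L = (70.54°) − (89.49°) = -18.95°

ω = 488: 20.7 dB, -21.7°; ω = 566: 20.5 dB, -19.0°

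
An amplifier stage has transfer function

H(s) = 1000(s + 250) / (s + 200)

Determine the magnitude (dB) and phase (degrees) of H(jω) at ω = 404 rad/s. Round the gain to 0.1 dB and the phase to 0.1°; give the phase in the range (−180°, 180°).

At s = jω = j404:
zero (s+250): 250 + j404 → |·| = √(250²+404²) = √225716 ≈ 475.1, ∠ = arctan(404/250) ≈ 58.25°
pole (s+200): 200 + j404 → |·| = √(200²+404²) = √203216 ≈ 450.79, ∠ = arctan(404/200) ≈ 63.66°
|H| = 1000 · 475.1 / 450.79 ≈ 1053.9
Gain = 20 log₁₀(1053.9) ≈ 60.46 dB
∠H = 58.25° − 63.66° = -5.41°

60.5 dB, -5.4°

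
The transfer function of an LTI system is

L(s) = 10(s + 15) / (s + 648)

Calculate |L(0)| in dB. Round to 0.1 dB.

-12.7 dB

L(0) = 10·15 / (648) ≈ 0.23148
20 log₁₀(0.23148) ≈ -12.71 dB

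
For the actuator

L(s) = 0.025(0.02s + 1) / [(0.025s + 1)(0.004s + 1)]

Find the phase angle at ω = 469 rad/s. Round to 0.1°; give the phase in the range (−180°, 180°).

At ω = 469 rad/s:
zero (1 + j469·0.02) = 1 + j9.38 → |·| ≈ 9.4332, ∠ ≈ 83.91°
pole (1 + j469·0.025) = 1 + j11.725 → |·| ≈ 11.768, ∠ ≈ 85.13°
pole (1 + j469·0.004) = 1 + j1.876 → |·| ≈ 2.1259, ∠ ≈ 61.94°
∠L = (83.91°) − (85.13° + 61.94°) = -63.16°

-63.2°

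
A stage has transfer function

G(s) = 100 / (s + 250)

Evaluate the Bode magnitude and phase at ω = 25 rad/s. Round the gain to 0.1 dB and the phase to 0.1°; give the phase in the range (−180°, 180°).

At s = jω = j25:
pole (s+250): 250 + j25 → |·| = √(250²+25²) = √63125 ≈ 251.25, ∠ = arctan(25/250) ≈ 5.71°
|G| = 100 / 251.25 ≈ 0.39801
Gain = 20 log₁₀(0.39801) ≈ -8.00 dB
∠G = 0.00° − 5.71° = -5.71°

-8.0 dB, -5.7°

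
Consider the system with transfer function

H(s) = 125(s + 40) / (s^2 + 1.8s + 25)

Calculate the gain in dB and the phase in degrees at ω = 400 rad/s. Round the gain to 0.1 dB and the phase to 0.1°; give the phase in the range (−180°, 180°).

-10.1 dB, -95.5°

At s = jω = j400:
zero (s+40): 40 + j400 → |·| = √(40²+400²) = √161600 ≈ 402, ∠ = arctan(400/40) ≈ 84.29°
quadratic: (j400)² + 1.8·j400 + 25 = -159975 + j720 → |·| ≈ 1.5998e+05, ∠ ≈ 179.74°
|H| = 125 · 402 / 1.5998e+05 ≈ 0.3141
Gain = 20 log₁₀(0.3141) ≈ -10.06 dB
∠H = 84.29° − 179.74° = -95.45°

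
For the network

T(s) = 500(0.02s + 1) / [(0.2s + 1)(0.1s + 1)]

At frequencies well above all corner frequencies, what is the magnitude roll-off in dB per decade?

-20 dB/decade

Each pole contributes −20 dB/decade at high frequency; each zero contributes +20 dB/decade.
Net: 1 zero(s) − 2 pole(s) → -20 dB/decade.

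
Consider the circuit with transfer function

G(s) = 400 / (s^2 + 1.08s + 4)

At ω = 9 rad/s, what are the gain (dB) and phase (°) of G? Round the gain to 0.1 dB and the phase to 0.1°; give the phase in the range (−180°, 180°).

14.2 dB, -172.8°

At s = jω = j9:
quadratic: (j9)² + 1.08·j9 + 4 = -77 + j9.72 → |·| ≈ 77.611, ∠ ≈ 172.81°
|G| = 400 / 77.611 ≈ 5.1539
Gain = 20 log₁₀(5.1539) ≈ 14.24 dB
∠G = 0.00° − 172.81° = -172.81°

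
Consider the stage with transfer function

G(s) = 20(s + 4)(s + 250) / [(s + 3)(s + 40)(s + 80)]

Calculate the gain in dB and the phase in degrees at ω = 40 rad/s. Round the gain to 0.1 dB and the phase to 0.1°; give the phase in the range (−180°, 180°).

0.0 dB, -63.9°

At s = jω = j40:
zero (s+4): 4 + j40 → |·| = √(4²+40²) = √1616 ≈ 40.2, ∠ = arctan(40/4) ≈ 84.29°
zero (s+250): 250 + j40 → |·| = √(250²+40²) = √64100 ≈ 253.18, ∠ = arctan(40/250) ≈ 9.09°
pole (s+3): 3 + j40 → |·| = √(3²+40²) = √1609 ≈ 40.112, ∠ = arctan(40/3) ≈ 85.71°
pole (s+40): 40 + j40 → |·| = √(40²+40²) = √3200 ≈ 56.569, ∠ = arctan(40/40) ≈ 45.00°
pole (s+80): 80 + j40 → |·| = √(80²+40²) = √8000 ≈ 89.443, ∠ = arctan(40/80) ≈ 26.57°
|G| = 20 · 10178 / 2.0295e+05 ≈ 1.003
Gain = 20 log₁₀(1.003) ≈ 0.03 dB
∠G = 93.38° − 157.28° = -63.90°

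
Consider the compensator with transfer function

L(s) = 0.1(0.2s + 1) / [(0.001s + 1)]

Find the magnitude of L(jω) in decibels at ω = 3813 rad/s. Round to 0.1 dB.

25.7 dB

At ω = 3813 rad/s:
zero (1 + j3813·0.2) = 1 + j762.6 → |·| ≈ 762.6, ∠ ≈ 89.92°
pole (1 + j3813·0.001) = 1 + j3.813 → |·| ≈ 3.9419, ∠ ≈ 75.30°
|L| = 0.1 · 762.6 / (3.9419) ≈ 19.346
Gain = 20 log₁₀(19.346) ≈ 25.73 dB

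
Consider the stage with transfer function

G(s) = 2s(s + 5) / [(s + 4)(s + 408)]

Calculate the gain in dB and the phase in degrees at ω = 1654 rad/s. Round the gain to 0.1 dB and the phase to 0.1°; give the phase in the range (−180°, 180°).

5.8 dB, 13.8°

At s = jω = j1654:
zero (s+5): 5 + j1654 → |·| = √(5²+1654²) = √2735741 ≈ 1654, ∠ = arctan(1654/5) ≈ 89.83°
zero at origin: s = j1654 → |·| = 1654, ∠ = 90.00°
pole (s+4): 4 + j1654 → |·| = √(4²+1654²) = √2735732 ≈ 1654, ∠ = arctan(1654/4) ≈ 89.86°
pole (s+408): 408 + j1654 → |·| = √(408²+1654²) = √2902180 ≈ 1703.6, ∠ = arctan(1654/408) ≈ 76.14°
|G| = 2 · 2.7357e+06 / 2.8178e+06 ≈ 1.9417
Gain = 20 log₁₀(1.9417) ≈ 5.76 dB
∠G = 179.83° − 166.00° = 13.83°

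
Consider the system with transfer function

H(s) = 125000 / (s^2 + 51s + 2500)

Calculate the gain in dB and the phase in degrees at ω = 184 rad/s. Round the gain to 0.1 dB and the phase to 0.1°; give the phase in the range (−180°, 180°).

11.6 dB, -163.3°

At s = jω = j184:
quadratic: (j184)² + 51·j184 + 2500 = -31356 + j9384 → |·| ≈ 32730, ∠ ≈ 163.34°
|H| = 125000 / 32730 ≈ 3.8191
Gain = 20 log₁₀(3.8191) ≈ 11.64 dB
∠H = 0.00° − 163.34° = -163.34°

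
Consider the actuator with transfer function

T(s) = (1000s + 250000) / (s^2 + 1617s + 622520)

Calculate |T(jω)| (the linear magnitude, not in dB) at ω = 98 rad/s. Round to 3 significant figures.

Substitute s = j98:
Numerator: 1000(j98) + 250000 = 250000 + j98000
Denominator: (j98)^2 + 1617(j98) + 622520 = 612916 + j158466
|N| = √(250000² + 98000²) ≈ 2.6852e+05, ∠N ≈ 21.41°
|D| = √(612916² + 158466²) ≈ 6.3307e+05, ∠D ≈ 14.50°
|T| = 2.6852e+05 / 6.3307e+05 ≈ 0.42416

0.424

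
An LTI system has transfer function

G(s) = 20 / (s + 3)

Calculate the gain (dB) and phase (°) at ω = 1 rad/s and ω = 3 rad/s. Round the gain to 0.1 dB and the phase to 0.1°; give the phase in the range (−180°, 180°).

At s = jω = j1:
pole (s+3): 3 + j1 → |·| = √(3²+1²) = √10 ≈ 3.1623, ∠ = arctan(1/3) ≈ 18.43°
|G| = 20 / 3.1623 ≈ 6.3245
Gain = 20 log₁₀(6.3245) ≈ 16.02 dB
∠G = 0.00° − 18.43° = -18.43°

At s = jω = j3:
pole (s+3): 3 + j3 → |·| = √(3²+3²) = √18 ≈ 4.2426, ∠ = arctan(3/3) ≈ 45.00°
|G| = 20 / 4.2426 ≈ 4.7141
Gain = 20 log₁₀(4.7141) ≈ 13.47 dB
∠G = 0.00° − 45.00° = -45.00°

ω = 1: 16.0 dB, -18.4°; ω = 3: 13.5 dB, -45.0°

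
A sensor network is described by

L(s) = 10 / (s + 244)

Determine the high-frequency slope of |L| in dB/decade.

-20 dB/decade

Each pole contributes −20 dB/decade at high frequency; each zero contributes +20 dB/decade.
Net: 0 zero(s) − 1 pole(s) → -20 dB/decade.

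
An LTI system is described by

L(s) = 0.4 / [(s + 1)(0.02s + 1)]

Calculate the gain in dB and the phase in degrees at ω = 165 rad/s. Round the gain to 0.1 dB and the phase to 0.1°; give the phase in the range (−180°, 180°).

At ω = 165 rad/s:
pole (1 + j165·1) = 1 + j165 → |·| ≈ 165, ∠ ≈ 89.65°
pole (1 + j165·0.02) = 1 + j3.3 → |·| ≈ 3.4482, ∠ ≈ 73.14°
|L| = 0.4 · 1 / (165 · 3.4482) ≈ 0.00070305
Gain = 20 log₁₀(0.00070305) ≈ -63.06 dB
∠L = (0°) − (89.65° + 73.14°) = -162.79°

-63.1 dB, -162.8°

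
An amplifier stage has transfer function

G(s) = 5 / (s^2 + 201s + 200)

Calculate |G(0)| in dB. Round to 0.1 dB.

G(0) = 5 / 200 = 0.025
20 log₁₀(0.025) ≈ -32.04 dB

-32.0 dB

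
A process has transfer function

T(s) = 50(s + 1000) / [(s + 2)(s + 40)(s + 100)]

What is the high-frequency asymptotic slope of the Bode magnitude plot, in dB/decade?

-40 dB/decade

Each pole contributes −20 dB/decade at high frequency; each zero contributes +20 dB/decade.
Net: 1 zero(s) − 3 pole(s) → -40 dB/decade.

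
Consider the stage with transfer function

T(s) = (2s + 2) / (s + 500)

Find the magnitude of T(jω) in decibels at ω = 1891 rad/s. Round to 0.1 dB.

5.7 dB

Substitute s = j1891:
Numerator: 2(j1891) + 2 = 2 + j3782
Denominator: (j1891) + 500 = 500 + j1891
|N| = √(2² + 3782²) ≈ 3782, ∠N ≈ 89.97°
|D| = √(500² + 1891²) ≈ 1956, ∠D ≈ 75.19°
|T| = 3782 / 1956 ≈ 1.9335
Gain = 20 log₁₀(1.9335) ≈ 5.73 dB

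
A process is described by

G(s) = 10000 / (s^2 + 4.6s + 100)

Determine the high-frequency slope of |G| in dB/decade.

-40 dB/decade

Each pole contributes −20 dB/decade at high frequency; each zero contributes +20 dB/decade.
Net: 0 zero(s) − 2 pole(s) → -40 dB/decade.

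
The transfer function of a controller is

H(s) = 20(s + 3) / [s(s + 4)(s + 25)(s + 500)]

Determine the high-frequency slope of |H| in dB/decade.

-60 dB/decade

Each pole contributes −20 dB/decade at high frequency; each zero contributes +20 dB/decade.
Net: 1 zero(s) − 4 pole(s) → -60 dB/decade.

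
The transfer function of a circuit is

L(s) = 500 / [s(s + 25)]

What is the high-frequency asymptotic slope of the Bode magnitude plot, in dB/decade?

-40 dB/decade

Each pole contributes −20 dB/decade at high frequency; each zero contributes +20 dB/decade.
Net: 0 zero(s) − 2 pole(s) → -40 dB/decade.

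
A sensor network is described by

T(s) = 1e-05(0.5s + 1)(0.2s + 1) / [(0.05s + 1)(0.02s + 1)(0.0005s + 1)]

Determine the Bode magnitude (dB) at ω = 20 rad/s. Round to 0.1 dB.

At ω = 20 rad/s:
zero (1 + j20·0.5) = 1 + j10 → |·| ≈ 10.05, ∠ ≈ 84.29°
zero (1 + j20·0.2) = 1 + j4 → |·| ≈ 4.1231, ∠ ≈ 75.96°
pole (1 + j20·0.05) = 1 + j1 → |·| ≈ 1.4142, ∠ ≈ 45.00°
pole (1 + j20·0.02) = 1 + j0.4 → |·| ≈ 1.077, ∠ ≈ 21.80°
pole (1 + j20·0.0005) = 1 + j0.01 → |·| ≈ 1, ∠ ≈ 0.57°
|T| = 1e-05 · 10.05 · 4.1231 / (1.4142 · 1.077 · 1) ≈ 0.00027206
Gain = 20 log₁₀(0.00027206) ≈ -71.31 dB

-71.3 dB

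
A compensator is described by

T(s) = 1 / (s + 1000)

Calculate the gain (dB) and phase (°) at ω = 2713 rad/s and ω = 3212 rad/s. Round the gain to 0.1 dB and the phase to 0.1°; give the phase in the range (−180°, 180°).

Substitute s = j2713:
Numerator: 1 = 1 + j0
Denominator: (j2713) + 1000 = 1000 + j2713
|N| = √(1² + 0²) ≈ 1, ∠N ≈ 0.00°
|D| = √(1000² + 2713²) ≈ 2891.4, ∠D ≈ 69.77°
|T| = 1 / 2891.4 ≈ 0.00034585
Gain = 20 log₁₀(0.00034585) ≈ -69.22 dB
∠T = 0.00° − 69.77° = -69.77°

Substitute s = j3212:
Numerator: 1 = 1 + j0
Denominator: (j3212) + 1000 = 1000 + j3212
|N| = √(1² + 0²) ≈ 1, ∠N ≈ 0.00°
|D| = √(1000² + 3212²) ≈ 3364.1, ∠D ≈ 72.71°
|T| = 1 / 3364.1 ≈ 0.00029726
Gain = 20 log₁₀(0.00029726) ≈ -70.54 dB
∠T = 0.00° − 72.71° = -72.71°

ω = 2713: -69.2 dB, -69.8°; ω = 3212: -70.5 dB, -72.7°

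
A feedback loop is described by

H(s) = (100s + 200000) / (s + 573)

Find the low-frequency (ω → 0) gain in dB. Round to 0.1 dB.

50.9 dB

H(0) = 200000 / 573 ≈ 349.04
20 log₁₀(349.04) ≈ 50.86 dB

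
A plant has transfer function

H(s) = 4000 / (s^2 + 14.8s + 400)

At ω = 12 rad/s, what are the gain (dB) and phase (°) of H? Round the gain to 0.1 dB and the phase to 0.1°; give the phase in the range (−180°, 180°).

At s = jω = j12:
quadratic: (j12)² + 14.8·j12 + 400 = 256 + j177.6 → |·| ≈ 311.57, ∠ ≈ 34.75°
|H| = 4000 / 311.57 ≈ 12.838
Gain = 20 log₁₀(12.838) ≈ 22.17 dB
∠H = 0.00° − 34.75° = -34.75°

22.2 dB, -34.8°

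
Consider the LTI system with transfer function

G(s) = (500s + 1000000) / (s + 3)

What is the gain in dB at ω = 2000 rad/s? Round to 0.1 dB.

Substitute s = j2000:
Numerator: 500(j2000) + 1000000 = 1000000 + j1000000
Denominator: (j2000) + 3 = 3 + j2000
|N| = √(1000000² + 1000000²) ≈ 1.4142e+06, ∠N ≈ 45.00°
|D| = √(3² + 2000²) ≈ 2000, ∠D ≈ 89.91°
|G| = 1.4142e+06 / 2000 ≈ 707.1
Gain = 20 log₁₀(707.1) ≈ 56.99 dB

57.0 dB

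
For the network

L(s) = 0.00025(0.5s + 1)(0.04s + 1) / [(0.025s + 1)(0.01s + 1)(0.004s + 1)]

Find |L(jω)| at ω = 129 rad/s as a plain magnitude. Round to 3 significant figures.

0.0137

At ω = 129 rad/s:
zero (1 + j129·0.5) = 1 + j64.5 → |·| ≈ 64.508, ∠ ≈ 89.11°
zero (1 + j129·0.04) = 1 + j5.16 → |·| ≈ 5.256, ∠ ≈ 79.03°
pole (1 + j129·0.025) = 1 + j3.225 → |·| ≈ 3.3765, ∠ ≈ 72.77°
pole (1 + j129·0.01) = 1 + j1.29 → |·| ≈ 1.6322, ∠ ≈ 52.22°
pole (1 + j129·0.004) = 1 + j0.516 → |·| ≈ 1.1253, ∠ ≈ 27.29°
|L| = 0.00025 · 64.508 · 5.256 / (3.3765 · 1.6322 · 1.1253) ≈ 0.013668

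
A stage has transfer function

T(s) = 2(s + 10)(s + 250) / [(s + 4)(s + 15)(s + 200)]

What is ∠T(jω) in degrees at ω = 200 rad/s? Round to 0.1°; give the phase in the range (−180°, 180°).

-93.8°

At s = jω = j200:
zero (s+10): 10 + j200 → |·| = √(10²+200²) = √40100 ≈ 200.25, ∠ = arctan(200/10) ≈ 87.14°
zero (s+250): 250 + j200 → |·| = √(250²+200²) = √102500 ≈ 320.16, ∠ = arctan(200/250) ≈ 38.66°
pole (s+4): 4 + j200 → |·| = √(4²+200²) = √40016 ≈ 200.04, ∠ = arctan(200/4) ≈ 88.85°
pole (s+15): 15 + j200 → |·| = √(15²+200²) = √40225 ≈ 200.56, ∠ = arctan(200/15) ≈ 85.71°
pole (s+200): 200 + j200 → |·| = √(200²+200²) = √80000 ≈ 282.84, ∠ = arctan(200/200) ≈ 45.00°
∠T = 125.80° − 219.56° = -93.76°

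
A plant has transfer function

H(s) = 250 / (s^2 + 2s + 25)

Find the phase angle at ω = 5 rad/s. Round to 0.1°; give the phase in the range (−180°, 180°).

At s = jω = j5:
quadratic: (j5)² + 2·j5 + 25 = 0 + j10 → |·| ≈ 10, ∠ ≈ 90.00°
∠H = 0.00° − 90.00° = -90.00°

-90.0°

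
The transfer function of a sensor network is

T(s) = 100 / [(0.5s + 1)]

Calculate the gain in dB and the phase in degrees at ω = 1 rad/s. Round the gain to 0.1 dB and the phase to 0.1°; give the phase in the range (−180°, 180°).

39.0 dB, -26.6°

At ω = 1 rad/s:
pole (1 + j1·0.5) = 1 + j0.5 → |·| ≈ 1.118, ∠ ≈ 26.57°
|T| = 100 · 1 / (1.118) ≈ 89.445
Gain = 20 log₁₀(89.445) ≈ 39.03 dB
∠T = (0°) − (26.57°) = -26.57°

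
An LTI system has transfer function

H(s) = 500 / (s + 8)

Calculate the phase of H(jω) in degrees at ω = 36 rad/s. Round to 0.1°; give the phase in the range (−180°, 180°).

-77.5°

Substitute s = j36:
Numerator: 500 = 500 + j0
Denominator: (j36) + 8 = 8 + j36
|N| = √(500² + 0²) ≈ 500, ∠N ≈ 0.00°
|D| = √(8² + 36²) ≈ 36.878, ∠D ≈ 77.47°
∠H = 0.00° − 77.47° = -77.47°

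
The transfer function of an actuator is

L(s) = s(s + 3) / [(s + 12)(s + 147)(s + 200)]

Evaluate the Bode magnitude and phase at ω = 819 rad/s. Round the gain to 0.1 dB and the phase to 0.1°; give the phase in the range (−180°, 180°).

-58.7 dB, -65.5°

At s = jω = j819:
zero (s+3): 3 + j819 → |·| = √(3²+819²) = √670770 ≈ 819.01, ∠ = arctan(819/3) ≈ 89.79°
zero at origin: s = j819 → |·| = 819, ∠ = 90.00°
pole (s+12): 12 + j819 → |·| = √(12²+819²) = √670905 ≈ 819.09, ∠ = arctan(819/12) ≈ 89.16°
pole (s+147): 147 + j819 → |·| = √(147²+819²) = √692370 ≈ 832.09, ∠ = arctan(819/147) ≈ 79.82°
pole (s+200): 200 + j819 → |·| = √(200²+819²) = √710761 ≈ 843.07, ∠ = arctan(819/200) ≈ 76.28°
|L| = 1 · 6.7077e+05 / 5.746e+08 ≈ 0.0011674
Gain = 20 log₁₀(0.0011674) ≈ -58.66 dB
∠L = 179.79° − 245.26° = -65.47°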